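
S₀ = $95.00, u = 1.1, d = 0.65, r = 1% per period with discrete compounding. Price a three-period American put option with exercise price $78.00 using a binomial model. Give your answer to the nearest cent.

Risk-neutral probability p = (1 + 0.01 − 0.65)/(1.1 − 0.65) = 0.3600/0.4500 = 0.8000
Terminal stock prices: S_uuu = 126.4, S_uud = 74.72, S_udd = 44.15, S_ddd = 26.09
Terminal payoffs (K − S): max(-48.45, 0) = 0, max(3.282, 0) = 3.282, max(33.85, 0) = 33.85, max(51.91, 0) = 51.91
Node uu (S = 115): continuation = 1/1.01·[0.8000·0.0000 + 0.2000·3.2825] = 0.6500; exercise value = 0.0000 ≤ continuation, so V_uu = 0.6500
Node ud (S = 67.93): continuation = 1/1.01·[0.8000·3.2825 + 0.2000·33.8487] = 9.3027; exercise value = 10.0750 > continuation, so V_ud = 10.0750 (exercise)
Node dd (S = 40.14): continuation = 1/1.01·[0.8000·33.8487 + 0.2000·51.9106] = 37.0902; exercise value = 37.8625 > continuation, so V_dd = 37.8625 (exercise)
Node u (S = 104.5): continuation = 1/1.01·[0.8000·0.6500 + 0.2000·10.0750] = 2.5099; exercise value = 0.0000 ≤ continuation, so V_u = 2.5099
Node d (S = 61.75): continuation = 1/1.01·[0.8000·10.0750 + 0.2000·37.8625] = 15.4777; exercise value = 16.2500 > continuation, so V_d = 16.2500 (exercise)
Node 0 (S = 95): continuation = 1/1.01·[0.8000·2.5099 + 0.2000·16.2500] = 5.2059; exercise value = 0.0000 ≤ continuation, so V_0 = 5.2059

$5.21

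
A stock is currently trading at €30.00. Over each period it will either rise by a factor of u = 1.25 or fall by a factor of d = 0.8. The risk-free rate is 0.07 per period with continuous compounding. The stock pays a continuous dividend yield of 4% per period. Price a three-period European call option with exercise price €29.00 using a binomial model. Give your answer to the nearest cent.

€5.87

Per-period risk-free factor R = e^0.07 = 1.0725; dividend-adjusted growth = e^(0.07−0.04) = 1.0305.
Risk-neutral probability p = (1.0305 − 0.8)/(1.25 − 0.8) = 0.2305/0.4500 = 0.5121
Terminal stock prices: S_uuu = 58.59, S_uud = 37.5, S_udd = 24, S_ddd = 15.36
Terminal payoffs (S − K): max(29.59, 0) = 29.59, max(8.5, 0) = 8.5, max(-5, 0) = 0, max(-13.64, 0) = 0
Node uu (S = 46.88): V_uu = e^(−0.07)·[0.5121·29.5938 + 0.4879·8.5000] = 17.9976
Node ud (S = 30): V_ud = e^(−0.07)·[0.5121·8.5000 + 0.4879·0.0000] = 4.0587
Node dd (S = 19.2): V_dd = e^(−0.07)·[0.5121·0.0000 + 0.4879·0.0000] = 0.0000
Node u (S = 37.5): V_u = e^(−0.07)·[0.5121·17.9976 + 0.4879·4.0587] = 10.4401
Node d (S = 24): V_d = e^(−0.07)·[0.5121·4.0587 + 0.4879·0.0000] = 1.9380
Node 0 (S = 30): V_0 = e^(−0.07)·[0.5121·10.4401 + 0.4879·1.9380] = 5.8668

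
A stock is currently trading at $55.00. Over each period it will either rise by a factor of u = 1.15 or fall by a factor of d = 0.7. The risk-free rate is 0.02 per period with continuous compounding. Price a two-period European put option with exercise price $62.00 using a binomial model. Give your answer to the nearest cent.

$9.79

Risk-neutral probability p = (e^0.02 − 0.7)/(1.15 − 0.7) = 0.3202/0.4500 = 0.7116
Terminal stock prices: S_uu = 72.74, S_ud = 44.27, S_dd = 26.95
Terminal payoffs (K − S): max(-10.74, 0) = 0, max(17.73, 0) = 17.73, max(35.05, 0) = 35.05
Node u (S = 63.25): V_u = e^(−0.02)·[0.7116·0.0000 + 0.2884·17.7250] = 5.0114
Node d (S = 38.5): V_d = e^(−0.02)·[0.7116·17.7250 + 0.2884·35.0500] = 22.2723
Node 0 (S = 55): V_0 = e^(−0.02)·[0.7116·5.0114 + 0.2884·22.2723] = 9.7923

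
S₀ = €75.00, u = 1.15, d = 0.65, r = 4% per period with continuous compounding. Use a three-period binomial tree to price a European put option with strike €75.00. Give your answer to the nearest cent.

€8.06

Risk-neutral probability p = (e^0.04 − 0.65)/(1.15 − 0.65) = 0.3908/0.5000 = 0.7816
Terminal stock prices: S_uuu = 114.1, S_uud = 64.47, S_udd = 36.44, S_ddd = 20.6
Terminal payoffs (K − S): max(-39.07, 0) = 0, max(10.53, 0) = 10.53, max(38.56, 0) = 38.56, max(54.4, 0) = 54.4
Node uu (S = 99.19): V_uu = e^(−0.04)·[0.7816·0.0000 + 0.2184·10.5281] = 2.2090
Node ud (S = 56.06): V_ud = e^(−0.04)·[0.7816·10.5281 + 0.2184·38.5594] = 15.9967
Node dd (S = 31.69): V_dd = e^(−0.04)·[0.7816·38.5594 + 0.2184·54.4031] = 40.3717
Node u (S = 86.25): V_u = e^(−0.04)·[0.7816·2.2090 + 0.2184·15.9967] = 5.0152
Node d (S = 48.75): V_d = e^(−0.04)·[0.7816·15.9967 + 0.2184·40.3717] = 20.4837
Node 0 (S = 75): V_0 = e^(−0.04)·[0.7816·5.0152 + 0.2184·20.4837] = 8.0641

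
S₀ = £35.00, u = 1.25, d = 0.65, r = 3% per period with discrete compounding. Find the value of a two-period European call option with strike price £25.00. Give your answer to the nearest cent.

£12.73

Risk-neutral probability p = (1 + 0.03 − 0.65)/(1.25 − 0.65) = 0.3800/0.6000 = 0.6333
Terminal stock prices: S_uu = 54.69, S_ud = 28.44, S_dd = 14.79
Terminal payoffs (S − K): max(29.69, 0) = 29.69, max(3.438, 0) = 3.438, max(-10.21, 0) = 0
Node u (S = 43.75): V_u = 1/1.03·[0.6333·29.6875 + 0.3667·3.4375] = 19.4782
Node d (S = 22.75): V_d = 1/1.03·[0.6333·3.4375 + 0.3667·0.0000] = 2.1137
Node 0 (S = 35): V_0 = 1/1.03·[0.6333·19.4782 + 0.3667·2.1137] = 12.7293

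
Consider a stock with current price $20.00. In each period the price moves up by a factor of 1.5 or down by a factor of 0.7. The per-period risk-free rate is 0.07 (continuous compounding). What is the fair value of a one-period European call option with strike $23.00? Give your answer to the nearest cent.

Risk-neutral probability p = (e^0.07 − 0.7)/(1.5 − 0.7) = 0.3725/0.8000 = 0.4656
Terminal stock prices: S_u = 30, S_d = 14
Terminal payoffs (S − K): max(7, 0) = 7, max(-9, 0) = 0
Node 0 (S = 20): V_0 = e^(−0.07)·[0.4656·7.0000 + 0.5344·0.0000] = 3.0391

$3.04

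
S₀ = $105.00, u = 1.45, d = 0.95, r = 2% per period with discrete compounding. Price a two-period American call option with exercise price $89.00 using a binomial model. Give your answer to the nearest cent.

Risk-neutral probability p = (1 + 0.02 − 0.95)/(1.45 − 0.95) = 0.0700/0.5000 = 0.1400
Terminal stock prices: S_uu = 220.8, S_ud = 144.6, S_dd = 94.76
Terminal payoffs (S − K): max(131.8, 0) = 131.8, max(55.64, 0) = 55.64, max(5.763, 0) = 5.763
Node u (S = 152.2): continuation = 1/1.02·[0.1400·131.7625 + 0.8600·55.6375] = 64.9951; exercise value = 63.2500 ≤ continuation, so V_u = 64.9951
Node d (S = 99.75): continuation = 1/1.02·[0.1400·55.6375 + 0.8600·5.7625] = 12.4951; exercise value = 10.7500 ≤ continuation, so V_d = 12.4951
Node 0 (S = 105): continuation = 1/1.02·[0.1400·64.9951 + 0.8600·12.4951] = 19.4560; exercise value = 16.0000 ≤ continuation, so V_0 = 19.4560

$19.46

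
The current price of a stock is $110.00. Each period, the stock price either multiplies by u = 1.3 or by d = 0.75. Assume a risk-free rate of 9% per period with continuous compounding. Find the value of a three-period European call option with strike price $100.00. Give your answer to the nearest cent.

Risk-neutral probability p = (e^0.09 − 0.75)/(1.3 − 0.75) = 0.3442/0.5500 = 0.6258
Terminal stock prices: S_uuu = 241.7, S_uud = 139.4, S_udd = 80.44, S_ddd = 46.41
Terminal payoffs (S − K): max(141.7, 0) = 141.7, max(39.43, 0) = 39.43, max(-19.56, 0) = 0, max(-53.59, 0) = 0
Node uu (S = 185.9): V_uu = e^(−0.09)·[0.6258·141.6700 + 0.3742·39.4250] = 94.5069
Node ud (S = 107.2): V_ud = e^(−0.09)·[0.6258·39.4250 + 0.3742·0.0000] = 22.5476
Node dd (S = 61.88): V_dd = e^(−0.09)·[0.6258·0.0000 + 0.3742·0.0000] = 0.0000
Node u (S = 143): V_u = e^(−0.09)·[0.6258·94.5069 + 0.3742·22.5476] = 61.7613
Node d (S = 82.5): V_d = e^(−0.09)·[0.6258·22.5476 + 0.3742·0.0000] = 12.8953
Node 0 (S = 110): V_0 = e^(−0.09)·[0.6258·61.7613 + 0.3742·12.8953] = 39.7325

$39.73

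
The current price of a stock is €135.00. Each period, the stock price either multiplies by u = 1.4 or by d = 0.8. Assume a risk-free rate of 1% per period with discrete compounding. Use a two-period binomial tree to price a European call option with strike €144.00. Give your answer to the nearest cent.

€17.69

Risk-neutral probability p = (1 + 0.01 − 0.8)/(1.4 − 0.8) = 0.2100/0.6000 = 0.3500
Terminal stock prices: S_uu = 264.6, S_ud = 151.2, S_dd = 86.4
Terminal payoffs (S − K): max(120.6, 0) = 120.6, max(7.2, 0) = 7.2, max(-57.6, 0) = 0
Node u (S = 189): V_u = 1/1.01·[0.3500·120.6000 + 0.6500·7.2000] = 46.4257
Node d (S = 108): V_d = 1/1.01·[0.3500·7.2000 + 0.6500·0.0000] = 2.4950
Node 0 (S = 135): V_0 = 1/1.01·[0.3500·46.4257 + 0.6500·2.4950] = 17.6939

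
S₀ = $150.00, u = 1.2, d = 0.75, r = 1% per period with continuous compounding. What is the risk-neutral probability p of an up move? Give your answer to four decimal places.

Risk-neutral probability p = (e^0.01 − 0.75)/(1.2 − 0.75) = 0.2601/0.4500 = 0.5779

p = 0.5779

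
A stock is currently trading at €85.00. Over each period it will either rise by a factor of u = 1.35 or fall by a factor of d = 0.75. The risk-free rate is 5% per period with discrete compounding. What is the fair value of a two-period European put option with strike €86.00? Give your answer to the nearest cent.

€8.66

Risk-neutral probability p = (1 + 0.05 − 0.75)/(1.35 − 0.75) = 0.3000/0.6000 = 0.5000
Terminal stock prices: S_uu = 154.9, S_ud = 86.06, S_dd = 47.81
Terminal payoffs (K − S): max(-68.91, 0) = 0, max(-0.0625, 0) = 0, max(38.19, 0) = 38.19
Node u (S = 114.8): V_u = 1/1.05·[0.5000·0.0000 + 0.5000·0.0000] = 0.0000
Node d (S = 63.75): V_d = 1/1.05·[0.5000·0.0000 + 0.5000·38.1875] = 18.1845
Node 0 (S = 85): V_0 = 1/1.05·[0.5000·0.0000 + 0.5000·18.1845] = 8.6593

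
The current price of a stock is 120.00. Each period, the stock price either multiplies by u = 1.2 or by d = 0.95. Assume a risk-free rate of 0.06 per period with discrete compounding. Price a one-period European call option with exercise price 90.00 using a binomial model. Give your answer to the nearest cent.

Risk-neutral probability p = (1 + 0.06 − 0.95)/(1.2 − 0.95) = 0.1100/0.2500 = 0.4400
Terminal stock prices: S_u = 144, S_d = 114
Terminal payoffs (S − K): max(54, 0) = 54, max(24, 0) = 24
Node 0 (S = 120): V_0 = 1/1.06·[0.4400·54.0000 + 0.5600·24.0000] = 35.0943

35.09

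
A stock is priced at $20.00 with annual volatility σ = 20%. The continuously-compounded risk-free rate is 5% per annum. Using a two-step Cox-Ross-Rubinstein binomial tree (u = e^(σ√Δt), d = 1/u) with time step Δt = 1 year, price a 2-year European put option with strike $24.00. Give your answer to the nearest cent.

$3.48

CRR parameters: u = e^(σ√Δt) = e^(0.2·√1) = 1.2214, d = 1/u = 0.8187
Per-period rate: rΔt = 0.05·1 = 0.05, so R = e^0.05 = 1.0513
Risk-neutral probability p = (e^0.05 − 0.8187)/(1.2214 − 0.8187) = 0.2325/0.4027 = 0.5775
Terminal stock prices: S_uu = 29.84, S_ud = 20, S_dd = 13.41
Terminal payoffs (K − S): max(-5.836, 0) = 0, max(4, 0) = 4, max(10.59, 0) = 10.59
Node u (S = 24.43): V_u = e^(−0.05)·[0.5775·0.0000 + 0.4225·4.0000] = 1.6076
Node d (S = 16.37): V_d = e^(−0.05)·[0.5775·4.0000 + 0.4225·10.5936] = 6.4549
Node 0 (S = 20): V_0 = e^(−0.05)·[0.5775·1.6076 + 0.4225·6.4549] = 3.4773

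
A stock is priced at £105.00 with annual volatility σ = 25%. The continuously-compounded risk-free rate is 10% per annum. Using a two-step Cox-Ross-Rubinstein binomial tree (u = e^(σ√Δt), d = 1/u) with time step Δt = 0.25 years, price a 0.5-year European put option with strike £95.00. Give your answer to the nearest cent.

CRR parameters: u = e^(σ√Δt) = e^(0.25·√0.25) = 1.1331, d = 1/u = 0.8825
Per-period rate: rΔt = 0.1·0.25 = 0.025, so R = e^0.025 = 1.0253
Risk-neutral probability p = (e^0.025 − 0.8825)/(1.1331 − 0.8825) = 0.1428/0.2507 = 0.5698
Terminal stock prices: S_uu = 134.8, S_ud = 105, S_dd = 81.77
Terminal payoffs (K − S): max(-39.82, 0) = 0, max(-10, 0) = 0, max(13.23, 0) = 13.23
Node u (S = 119): V_u = e^(−0.025)·[0.5698·0.0000 + 0.4302·0.0000] = 0.0000
Node d (S = 92.66): V_d = e^(−0.025)·[0.5698·0.0000 + 0.4302·13.2259] = 5.5495
Node 0 (S = 105): V_0 = e^(−0.025)·[0.5698·0.0000 + 0.4302·5.5495] = 2.3285

£2.33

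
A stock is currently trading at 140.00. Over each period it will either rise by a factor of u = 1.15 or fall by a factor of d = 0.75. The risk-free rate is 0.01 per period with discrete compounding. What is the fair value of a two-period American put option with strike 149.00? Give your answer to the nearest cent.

Risk-neutral probability p = (1 + 0.01 − 0.75)/(1.15 − 0.75) = 0.2600/0.4000 = 0.6500
Terminal stock prices: S_uu = 185.1, S_ud = 120.8, S_dd = 78.75
Terminal payoffs (K − S): max(-36.15, 0) = 0, max(28.25, 0) = 28.25, max(70.25, 0) = 70.25
Node u (S = 161): continuation = 1/1.01·[0.6500·0.0000 + 0.3500·28.2500] = 9.7896; exercise value = 0.0000 ≤ continuation, so V_u = 9.7896
Node d (S = 105): continuation = 1/1.01·[0.6500·28.2500 + 0.3500·70.2500] = 42.5248; exercise value = 44.0000 > continuation, so V_d = 44.0000 (exercise)
Node 0 (S = 140): continuation = 1/1.01·[0.6500·9.7896 + 0.3500·44.0000] = 21.5478; exercise value = 9.0000 ≤ continuation, so V_0 = 21.5478

21.55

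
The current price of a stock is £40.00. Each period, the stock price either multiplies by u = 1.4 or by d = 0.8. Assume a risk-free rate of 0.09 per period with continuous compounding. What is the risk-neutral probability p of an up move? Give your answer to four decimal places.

Risk-neutral probability p = (e^0.09 − 0.8)/(1.4 − 0.8) = 0.2942/0.6000 = 0.4903

p = 0.4903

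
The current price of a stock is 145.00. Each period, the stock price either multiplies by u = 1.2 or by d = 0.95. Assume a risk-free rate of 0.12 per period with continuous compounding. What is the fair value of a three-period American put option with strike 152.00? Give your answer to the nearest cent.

Risk-neutral probability p = (e^0.12 − 0.95)/(1.2 − 0.95) = 0.1775/0.2500 = 0.7100
Terminal stock prices: S_uuu = 250.6, S_uud = 198.4, S_udd = 157, S_ddd = 124.3
Terminal payoffs (K − S): max(-98.56, 0) = 0, max(-46.36, 0) = 0, max(-5.035, 0) = 0, max(27.68, 0) = 27.68
Node uu (S = 208.8): continuation = e^(−0.12)·[0.7100·0.0000 + 0.2900·0.0000] = 0.0000; exercise value = 0.0000 ≤ continuation, so V_uu = 0.0000
Node ud (S = 165.3): continuation = e^(−0.12)·[0.7100·0.0000 + 0.2900·0.0000] = 0.0000; exercise value = 0.0000 ≤ continuation, so V_ud = 0.0000
Node dd (S = 130.9): continuation = e^(−0.12)·[0.7100·0.0000 + 0.2900·27.6806] = 7.1200; exercise value = 21.1375 > continuation, so V_dd = 21.1375 (exercise)
Node u (S = 174): continuation = e^(−0.12)·[0.7100·0.0000 + 0.2900·0.0000] = 0.0000; exercise value = 0.0000 ≤ continuation, so V_u = 0.0000
Node d (S = 137.8): continuation = e^(−0.12)·[0.7100·0.0000 + 0.2900·21.1375] = 5.4369; exercise value = 14.2500 > continuation, so V_d = 14.2500 (exercise)
Node 0 (S = 145): continuation = e^(−0.12)·[0.7100·0.0000 + 0.2900·14.2500] = 3.6654; exercise value = 7.0000 > continuation, so V_0 = 7.0000 (exercise)

7.00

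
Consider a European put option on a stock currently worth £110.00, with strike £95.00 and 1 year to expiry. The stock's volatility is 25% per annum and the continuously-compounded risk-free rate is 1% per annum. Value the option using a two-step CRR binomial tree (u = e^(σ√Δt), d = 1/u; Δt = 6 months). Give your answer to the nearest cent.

CRR parameters: u = e^(σ√Δt) = e^(0.25·√0.5) = 1.1934, d = 1/u = 0.8380
Per-period rate: rΔt = 0.01·0.5 = 0.005, so R = e^0.005 = 1.0050
Risk-neutral probability p = (e^0.005 − 0.8380)/(1.1934 − 0.8380) = 0.1670/0.3554 = 0.4700
Terminal stock prices: S_uu = 156.7, S_ud = 110, S_dd = 77.24
Terminal payoffs (K − S): max(-61.65, 0) = 0, max(-15, 0) = 0, max(17.76, 0) = 17.76
Node u (S = 131.3): V_u = e^(−0.005)·[0.4700·0.0000 + 0.5300·0.0000] = 0.0000
Node d (S = 92.18): V_d = e^(−0.005)·[0.4700·0.0000 + 0.5300·17.7593] = 9.3650
Node 0 (S = 110): V_0 = e^(−0.005)·[0.4700·0.0000 + 0.5300·9.3650] = 4.9385

£4.94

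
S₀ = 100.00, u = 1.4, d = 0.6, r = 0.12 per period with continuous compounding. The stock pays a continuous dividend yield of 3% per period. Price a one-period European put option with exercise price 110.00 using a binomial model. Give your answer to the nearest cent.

Per-period risk-free factor R = e^0.12 = 1.1275; dividend-adjusted growth = e^(0.12−0.03) = 1.0942.
Risk-neutral probability p = (1.0942 − 0.6)/(1.4 − 0.6) = 0.4942/0.8000 = 0.6177
Terminal stock prices: S_u = 140, S_d = 60
Terminal payoffs (K − S): max(-30, 0) = 0, max(50, 0) = 50
Node 0 (S = 100): V_0 = e^(−0.12)·[0.6177·0.0000 + 0.3823·50.0000] = 16.9527

16.95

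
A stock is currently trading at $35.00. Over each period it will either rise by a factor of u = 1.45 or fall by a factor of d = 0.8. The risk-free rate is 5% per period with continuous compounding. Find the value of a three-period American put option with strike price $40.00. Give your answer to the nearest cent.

Risk-neutral probability p = (e^0.05 − 0.8)/(1.45 − 0.8) = 0.2513/0.6500 = 0.3866
Terminal stock prices: S_uuu = 106.7, S_uud = 58.87, S_udd = 32.48, S_ddd = 17.92
Terminal payoffs (K − S): max(-66.7, 0) = 0, max(-18.87, 0) = 0, max(7.52, 0) = 7.52, max(22.08, 0) = 22.08
Node uu (S = 73.59): continuation = e^(−0.05)·[0.3866·0.0000 + 0.6134·0.0000] = 0.0000; exercise value = 0.0000 ≤ continuation, so V_uu = 0.0000
Node ud (S = 40.6): continuation = e^(−0.05)·[0.3866·0.0000 + 0.6134·7.5200] = 4.3880; exercise value = 0.0000 ≤ continuation, so V_ud = 4.3880
Node dd (S = 22.4): continuation = e^(−0.05)·[0.3866·7.5200 + 0.6134·22.0800] = 15.6492; exercise value = 17.6000 > continuation, so V_dd = 17.6000 (exercise)
Node u (S = 50.75): continuation = e^(−0.05)·[0.3866·0.0000 + 0.6134·4.3880] = 2.5605; exercise value = 0.0000 ≤ continuation, so V_u = 2.5605
Node d (S = 28): continuation = e^(−0.05)·[0.3866·4.3880 + 0.6134·17.6000] = 11.8834; exercise value = 12.0000 > continuation, so V_d = 12.0000 (exercise)
Node 0 (S = 35): continuation = e^(−0.05)·[0.3866·2.5605 + 0.6134·12.0000] = 7.9437; exercise value = 5.0000 ≤ continuation, so V_0 = 7.9437

$7.94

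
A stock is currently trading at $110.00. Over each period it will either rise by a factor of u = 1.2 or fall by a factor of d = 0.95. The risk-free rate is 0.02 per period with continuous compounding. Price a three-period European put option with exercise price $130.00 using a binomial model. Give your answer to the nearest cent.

Risk-neutral probability p = (e^0.02 − 0.95)/(1.2 − 0.95) = 0.0702/0.2500 = 0.2808
Terminal stock prices: S_uuu = 190.1, S_uud = 150.5, S_udd = 119.1, S_ddd = 94.31
Terminal payoffs (K − S): max(-60.08, 0) = 0, max(-20.48, 0) = 0, max(10.87, 0) = 10.87, max(35.69, 0) = 35.69
Node uu (S = 158.4): V_uu = e^(−0.02)·[0.2808·0.0000 + 0.7192·0.0000] = 0.0000
Node ud (S = 125.4): V_ud = e^(−0.02)·[0.2808·0.0000 + 0.7192·10.8700] = 7.6628
Node dd (S = 99.27): V_dd = e^(−0.02)·[0.2808·10.8700 + 0.7192·35.6888] = 28.1508
Node u (S = 132): V_u = e^(−0.02)·[0.2808·0.0000 + 0.7192·7.6628] = 5.4020
Node d (S = 104.5): V_d = e^(−0.02)·[0.2808·7.6628 + 0.7192·28.1508] = 21.9542
Node 0 (S = 110): V_0 = e^(−0.02)·[0.2808·5.4020 + 0.7192·21.9542] = 16.9635

$16.96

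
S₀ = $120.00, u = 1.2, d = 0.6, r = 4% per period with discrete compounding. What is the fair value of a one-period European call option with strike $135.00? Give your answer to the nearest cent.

$6.35

Risk-neutral probability p = (1 + 0.04 − 0.6)/(1.2 − 0.6) = 0.4400/0.6000 = 0.7333
Terminal stock prices: S_u = 144, S_d = 72
Terminal payoffs (S − K): max(9, 0) = 9, max(-63, 0) = 0
Node 0 (S = 120): V_0 = 1/1.04·[0.7333·9.0000 + 0.2667·0.0000] = 6.3462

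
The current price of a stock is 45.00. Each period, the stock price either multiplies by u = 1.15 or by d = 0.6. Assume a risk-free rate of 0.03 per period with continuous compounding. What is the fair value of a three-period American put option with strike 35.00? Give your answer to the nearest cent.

Risk-neutral probability p = (e^0.03 − 0.6)/(1.15 − 0.6) = 0.4305/0.5500 = 0.7826
Terminal stock prices: S_uuu = 68.44, S_uud = 35.71, S_udd = 18.63, S_ddd = 9.72
Terminal payoffs (K − S): max(-33.44, 0) = 0, max(-0.7075, 0) = 0, max(16.37, 0) = 16.37, max(25.28, 0) = 25.28
Node uu (S = 59.51): continuation = e^(−0.03)·[0.7826·0.0000 + 0.2174·0.0000] = 0.0000; exercise value = 0.0000 ≤ continuation, so V_uu = 0.0000
Node ud (S = 31.05): continuation = e^(−0.03)·[0.7826·0.0000 + 0.2174·16.3700] = 3.4529; exercise value = 3.9500 > continuation, so V_ud = 3.9500 (exercise)
Node dd (S = 16.2): continuation = e^(−0.03)·[0.7826·16.3700 + 0.2174·25.2800] = 17.7656; exercise value = 18.8000 > continuation, so V_dd = 18.8000 (exercise)
Node u (S = 51.75): continuation = e^(−0.03)·[0.7826·0.0000 + 0.2174·3.9500] = 0.8332; exercise value = 0.0000 ≤ continuation, so V_u = 0.8332
Node d (S = 27): continuation = e^(−0.03)·[0.7826·3.9500 + 0.2174·18.8000] = 6.9656; exercise value = 8.0000 > continuation, so V_d = 8.0000 (exercise)
Node 0 (S = 45): continuation = e^(−0.03)·[0.7826·0.8332 + 0.2174·8.0000] = 2.3203; exercise value = 0.0000 ≤ continuation, so V_0 = 2.3203

2.32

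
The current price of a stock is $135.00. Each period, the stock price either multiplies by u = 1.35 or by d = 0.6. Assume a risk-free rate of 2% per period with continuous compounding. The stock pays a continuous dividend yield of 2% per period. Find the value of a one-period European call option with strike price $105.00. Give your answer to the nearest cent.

Per-period risk-free factor R = e^0.02 = 1.0202; dividend-adjusted growth = e^(0.02−0.02) = 1.0000.
Risk-neutral probability p = (1.0000 − 0.6)/(1.35 − 0.6) = 0.4000/0.7500 = 0.5333
Terminal stock prices: S_u = 182.2, S_d = 81
Terminal payoffs (S − K): max(77.25, 0) = 77.25, max(-24, 0) = 0
Node 0 (S = 135): V_0 = e^(−0.02)·[0.5333·77.2500 + 0.4667·0.0000] = 40.3842

$40.38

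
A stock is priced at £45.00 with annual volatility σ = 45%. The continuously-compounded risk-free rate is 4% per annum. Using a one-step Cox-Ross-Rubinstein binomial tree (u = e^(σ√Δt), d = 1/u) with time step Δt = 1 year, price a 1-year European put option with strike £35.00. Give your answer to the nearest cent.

CRR parameters: u = e^(σ√Δt) = e^(0.45·√1) = 1.5683, d = 1/u = 0.6376
Per-period rate: rΔt = 0.04·1 = 0.04, so R = e^0.04 = 1.0408
Risk-neutral probability p = (e^0.04 − 0.6376)/(1.5683 − 0.6376) = 0.4032/0.9307 = 0.4332
Terminal stock prices: S_u = 70.57, S_d = 28.69
Terminal payoffs (K − S): max(-35.57, 0) = 0, max(6.307, 0) = 6.307
Node 0 (S = 45): V_0 = e^(−0.04)·[0.4332·0.0000 + 0.5668·6.3067] = 3.4344

£3.43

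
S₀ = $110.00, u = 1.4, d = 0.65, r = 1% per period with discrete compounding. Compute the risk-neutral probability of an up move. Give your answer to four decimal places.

p = 0.4800

Risk-neutral probability p = (1 + 0.01 − 0.65)/(1.4 − 0.65) = 0.3600/0.7500 = 0.4800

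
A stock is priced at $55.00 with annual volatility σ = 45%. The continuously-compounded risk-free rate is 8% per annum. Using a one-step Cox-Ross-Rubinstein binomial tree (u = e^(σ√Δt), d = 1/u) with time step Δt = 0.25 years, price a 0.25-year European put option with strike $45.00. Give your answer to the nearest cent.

$0.54

CRR parameters: u = e^(σ√Δt) = e^(0.45·√0.25) = 1.2523, d = 1/u = 0.7985
Per-period rate: rΔt = 0.08·0.25 = 0.02, so R = e^0.02 = 1.0202
Risk-neutral probability p = (e^0.02 − 0.7985)/(1.2523 − 0.7985) = 0.2217/0.4538 = 0.4885
Terminal stock prices: S_u = 68.88, S_d = 43.92
Terminal payoffs (K − S): max(-23.88, 0) = 0, max(1.082, 0) = 1.082
Node 0 (S = 55): V_0 = e^(−0.02)·[0.4885·0.0000 + 0.5115·1.0816] = 0.5423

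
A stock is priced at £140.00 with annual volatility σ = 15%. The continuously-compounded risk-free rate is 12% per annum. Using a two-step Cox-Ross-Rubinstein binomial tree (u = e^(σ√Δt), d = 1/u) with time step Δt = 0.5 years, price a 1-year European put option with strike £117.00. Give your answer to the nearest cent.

CRR parameters: u = e^(σ√Δt) = e^(0.15·√0.5) = 1.1119, d = 1/u = 0.8994
Per-period rate: rΔt = 0.12·0.5 = 0.06, so R = e^0.06 = 1.0618
Risk-neutral probability p = (e^0.06 − 0.8994)/(1.1119 − 0.8994) = 0.1625/0.2125 = 0.7645
Terminal stock prices: S_uu = 173.1, S_ud = 140, S_dd = 113.2
Terminal payoffs (K − S): max(-56.08, 0) = 0, max(-23, 0) = 0, max(3.76, 0) = 3.76
Node u (S = 155.7): V_u = e^(−0.06)·[0.7645·0.0000 + 0.2355·0.0000] = 0.0000
Node d (S = 125.9): V_d = e^(−0.06)·[0.7645·0.0000 + 0.2355·3.7599] = 0.8340
Node 0 (S = 140): V_0 = e^(−0.06)·[0.7645·0.0000 + 0.2355·0.8340] = 0.1850

£0.19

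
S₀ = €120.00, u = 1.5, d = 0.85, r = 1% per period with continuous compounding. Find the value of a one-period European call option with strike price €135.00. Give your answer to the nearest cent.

€10.97

Risk-neutral probability p = (e^0.01 − 0.85)/(1.5 − 0.85) = 0.1601/0.6500 = 0.2462
Terminal stock prices: S_u = 180, S_d = 102
Terminal payoffs (S − K): max(45, 0) = 45, max(-33, 0) = 0
Node 0 (S = 120): V_0 = e^(−0.01)·[0.2462·45.0000 + 0.7538·0.0000] = 10.9701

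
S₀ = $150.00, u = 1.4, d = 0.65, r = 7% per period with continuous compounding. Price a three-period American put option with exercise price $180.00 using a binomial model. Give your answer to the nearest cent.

Risk-neutral probability p = (e^0.07 − 0.65)/(1.4 − 0.65) = 0.4225/0.7500 = 0.5633
Terminal stock prices: S_uuu = 411.6, S_uud = 191.1, S_udd = 88.73, S_ddd = 41.19
Terminal payoffs (K − S): max(-231.6, 0) = 0, max(-11.1, 0) = 0, max(91.27, 0) = 91.27, max(138.8, 0) = 138.8
Node uu (S = 294): continuation = e^(−0.07)·[0.5633·0.0000 + 0.4367·0.0000] = 0.0000; exercise value = 0.0000 ≤ continuation, so V_uu = 0.0000
Node ud (S = 136.5): continuation = e^(−0.07)·[0.5633·0.0000 + 0.4367·91.2750] = 37.1613; exercise value = 43.5000 > continuation, so V_ud = 43.5000 (exercise)
Node dd (S = 63.38): continuation = e^(−0.07)·[0.5633·91.2750 + 0.4367·138.8063] = 104.4559; exercise value = 116.6250 > continuation, so V_dd = 116.6250 (exercise)
Node u (S = 210): continuation = e^(−0.07)·[0.5633·0.0000 + 0.4367·43.5000] = 17.7104; exercise value = 0.0000 ≤ continuation, so V_u = 17.7104
Node d (S = 97.5): continuation = e^(−0.07)·[0.5633·43.5000 + 0.4367·116.6250] = 70.3309; exercise value = 82.5000 > continuation, so V_d = 82.5000 (exercise)
Node 0 (S = 150): continuation = e^(−0.07)·[0.5633·17.7104 + 0.4367·82.5000] = 42.8912; exercise value = 30.0000 ≤ continuation, so V_0 = 42.8912

$42.89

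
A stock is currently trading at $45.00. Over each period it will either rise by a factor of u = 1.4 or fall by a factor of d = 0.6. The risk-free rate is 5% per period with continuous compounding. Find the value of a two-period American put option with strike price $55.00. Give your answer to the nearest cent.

$15.44

Risk-neutral probability p = (e^0.05 − 0.6)/(1.4 − 0.6) = 0.4513/0.8000 = 0.5641
Terminal stock prices: S_uu = 88.2, S_ud = 37.8, S_dd = 16.2
Terminal payoffs (K − S): max(-33.2, 0) = 0, max(17.2, 0) = 17.2, max(38.8, 0) = 38.8
Node u (S = 63): continuation = e^(−0.05)·[0.5641·0.0000 + 0.4359·17.2000] = 7.1320; exercise value = 0.0000 ≤ continuation, so V_u = 7.1320
Node d (S = 27): continuation = e^(−0.05)·[0.5641·17.2000 + 0.4359·38.8000] = 25.3176; exercise value = 28.0000 > continuation, so V_d = 28.0000 (exercise)
Node 0 (S = 45): continuation = e^(−0.05)·[0.5641·7.1320 + 0.4359·28.0000] = 15.4371; exercise value = 10.0000 ≤ continuation, so V_0 = 15.4371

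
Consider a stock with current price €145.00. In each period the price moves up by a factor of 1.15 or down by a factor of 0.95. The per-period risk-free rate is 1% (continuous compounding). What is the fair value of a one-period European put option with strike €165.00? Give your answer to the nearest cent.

Risk-neutral probability p = (e^0.01 − 0.95)/(1.15 − 0.95) = 0.0601/0.2000 = 0.3003
Terminal stock prices: S_u = 166.8, S_d = 137.8
Terminal payoffs (K − S): max(-1.75, 0) = 0, max(27.25, 0) = 27.25
Node 0 (S = 145): V_0 = e^(−0.01)·[0.3003·0.0000 + 0.6997·27.2500] = 18.8784

€18.88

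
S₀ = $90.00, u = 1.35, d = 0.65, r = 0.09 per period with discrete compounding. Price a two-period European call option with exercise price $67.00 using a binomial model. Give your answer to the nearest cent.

$36.97

Risk-neutral probability p = (1 + 0.09 − 0.65)/(1.35 − 0.65) = 0.4400/0.7000 = 0.6286
Terminal stock prices: S_uu = 164, S_ud = 78.98, S_dd = 38.03
Terminal payoffs (S − K): max(97.03, 0) = 97.03, max(11.98, 0) = 11.98, max(-28.97, 0) = 0
Node u (S = 121.5): V_u = 1/1.09·[0.6286·97.0250 + 0.3714·11.9750] = 60.0321
Node d (S = 58.5): V_d = 1/1.09·[0.6286·11.9750 + 0.3714·0.0000] = 6.9056
Node 0 (S = 90): V_0 = 1/1.09·[0.6286·60.0321 + 0.3714·6.9056] = 36.9719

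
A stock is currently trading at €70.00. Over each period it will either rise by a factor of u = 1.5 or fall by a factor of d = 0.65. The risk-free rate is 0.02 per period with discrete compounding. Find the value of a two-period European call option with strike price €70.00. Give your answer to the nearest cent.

Risk-neutral probability p = (1 + 0.02 − 0.65)/(1.5 − 0.65) = 0.3700/0.8500 = 0.4353
Terminal stock prices: S_uu = 157.5, S_ud = 68.25, S_dd = 29.58
Terminal payoffs (S − K): max(87.5, 0) = 87.5, max(-1.75, 0) = 0, max(-40.42, 0) = 0
Node u (S = 105): V_u = 1/1.02·[0.4353·87.5000 + 0.5647·0.0000] = 37.3414
Node d (S = 45.5): V_d = 1/1.02·[0.4353·0.0000 + 0.5647·0.0000] = 0.0000
Node 0 (S = 70): V_0 = 1/1.02·[0.4353·37.3414 + 0.5647·0.0000] = 15.9358

€15.94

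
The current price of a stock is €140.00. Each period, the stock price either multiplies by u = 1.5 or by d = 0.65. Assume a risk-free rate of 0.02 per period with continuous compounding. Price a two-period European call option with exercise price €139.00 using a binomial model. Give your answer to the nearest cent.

€32.08

Risk-neutral probability p = (e^0.02 − 0.65)/(1.5 − 0.65) = 0.3702/0.8500 = 0.4355
Terminal stock prices: S_uu = 315, S_ud = 136.5, S_dd = 59.15
Terminal payoffs (S − K): max(176, 0) = 176, max(-2.5, 0) = 0, max(-79.85, 0) = 0
Node u (S = 210): V_u = e^(−0.02)·[0.4355·176.0000 + 0.5645·0.0000] = 75.1356
Node d (S = 91): V_d = e^(−0.02)·[0.4355·0.0000 + 0.5645·0.0000] = 0.0000
Node 0 (S = 140): V_0 = e^(−0.02)·[0.4355·75.1356 + 0.5645·0.0000] = 32.0759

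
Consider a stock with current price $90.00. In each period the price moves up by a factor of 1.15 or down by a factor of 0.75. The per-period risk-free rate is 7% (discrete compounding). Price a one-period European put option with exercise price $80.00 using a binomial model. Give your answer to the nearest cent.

Risk-neutral probability p = (1 + 0.07 − 0.75)/(1.15 − 0.75) = 0.3200/0.4000 = 0.8000
Terminal stock prices: S_u = 103.5, S_d = 67.5
Terminal payoffs (K − S): max(-23.5, 0) = 0, max(12.5, 0) = 12.5
Node 0 (S = 90): V_0 = 1/1.07·[0.8000·0.0000 + 0.2000·12.5000] = 2.3364

$2.34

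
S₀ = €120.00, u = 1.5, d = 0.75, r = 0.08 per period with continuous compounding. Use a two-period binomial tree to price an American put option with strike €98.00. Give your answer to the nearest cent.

Risk-neutral probability p = (e^0.08 − 0.75)/(1.5 − 0.75) = 0.3333/0.7500 = 0.4444
Terminal stock prices: S_uu = 270, S_ud = 135, S_dd = 67.5
Terminal payoffs (K − S): max(-172, 0) = 0, max(-37, 0) = 0, max(30.5, 0) = 30.5
Node u (S = 180): continuation = e^(−0.08)·[0.4444·0.0000 + 0.5556·0.0000] = 0.0000; exercise value = 0.0000 ≤ continuation, so V_u = 0.0000
Node d (S = 90): continuation = e^(−0.08)·[0.4444·0.0000 + 0.5556·30.5000] = 15.6434; exercise value = 8.0000 ≤ continuation, so V_d = 15.6434
Node 0 (S = 120): continuation = e^(−0.08)·[0.4444·0.0000 + 0.5556·15.6434] = 8.0235; exercise value = 0.0000 ≤ continuation, so V_0 = 8.0235

€8.02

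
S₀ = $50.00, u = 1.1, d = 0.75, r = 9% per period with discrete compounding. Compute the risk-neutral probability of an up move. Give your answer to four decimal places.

Risk-neutral probability p = (1 + 0.09 − 0.75)/(1.1 − 0.75) = 0.3400/0.3500 = 0.9714

p = 0.9714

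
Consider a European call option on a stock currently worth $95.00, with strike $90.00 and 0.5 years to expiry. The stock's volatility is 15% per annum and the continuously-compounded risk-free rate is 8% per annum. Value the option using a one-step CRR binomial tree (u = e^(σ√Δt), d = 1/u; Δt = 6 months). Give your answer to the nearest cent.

$9.99

CRR parameters: u = e^(σ√Δt) = e^(0.15·√0.5) = 1.1119, d = 1/u = 0.8994
Per-period rate: rΔt = 0.08·0.5 = 0.04, so R = e^0.04 = 1.0408
Risk-neutral probability p = (e^0.04 − 0.8994)/(1.1119 − 0.8994) = 0.1414/0.2125 = 0.6655
Terminal stock prices: S_u = 105.6, S_d = 85.44
Terminal payoffs (S − K): max(15.63, 0) = 15.63, max(-4.56, 0) = 0
Node 0 (S = 95): V_0 = e^(−0.04)·[0.6655·15.6301 + 0.3345·0.0000] = 9.9944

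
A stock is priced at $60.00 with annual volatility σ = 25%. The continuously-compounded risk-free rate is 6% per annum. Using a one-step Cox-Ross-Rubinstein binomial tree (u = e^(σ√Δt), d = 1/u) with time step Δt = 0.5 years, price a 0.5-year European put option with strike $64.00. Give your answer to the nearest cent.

$6.10

CRR parameters: u = e^(σ√Δt) = e^(0.25·√0.5) = 1.1934, d = 1/u = 0.8380
Per-period rate: rΔt = 0.06·0.5 = 0.03, so R = e^0.03 = 1.0305
Risk-neutral probability p = (e^0.03 − 0.8380)/(1.1934 − 0.8380) = 0.1925/0.3554 = 0.5416
Terminal stock prices: S_u = 71.6, S_d = 50.28
Terminal payoffs (K − S): max(-7.602, 0) = 0, max(13.72, 0) = 13.72
Node 0 (S = 60): V_0 = e^(−0.03)·[0.5416·0.0000 + 0.4584·13.7220] = 6.1041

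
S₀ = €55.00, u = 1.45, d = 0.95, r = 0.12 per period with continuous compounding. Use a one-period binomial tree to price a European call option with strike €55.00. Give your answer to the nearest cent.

Risk-neutral probability p = (e^0.12 − 0.95)/(1.45 − 0.95) = 0.1775/0.5000 = 0.3550
Terminal stock prices: S_u = 79.75, S_d = 52.25
Terminal payoffs (S − K): max(24.75, 0) = 24.75, max(-2.75, 0) = 0
Node 0 (S = 55): V_0 = e^(−0.12)·[0.3550·24.7500 + 0.6450·0.0000] = 7.7926

€7.79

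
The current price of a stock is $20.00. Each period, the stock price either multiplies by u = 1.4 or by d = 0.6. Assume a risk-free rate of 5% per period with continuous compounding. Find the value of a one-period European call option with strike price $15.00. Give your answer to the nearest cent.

$6.98

Risk-neutral probability p = (e^0.05 − 0.6)/(1.4 − 0.6) = 0.4513/0.8000 = 0.5641
Terminal stock prices: S_u = 28, S_d = 12
Terminal payoffs (S − K): max(13, 0) = 13, max(-3, 0) = 0
Node 0 (S = 20): V_0 = e^(−0.05)·[0.5641·13.0000 + 0.4359·0.0000] = 6.9755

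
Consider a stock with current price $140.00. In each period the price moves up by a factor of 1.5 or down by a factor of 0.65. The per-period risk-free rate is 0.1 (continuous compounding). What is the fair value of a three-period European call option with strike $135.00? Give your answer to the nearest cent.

Risk-neutral probability p = (e^0.1 − 0.65)/(1.5 − 0.65) = 0.4552/0.8500 = 0.5355
Terminal stock prices: S_uuu = 472.5, S_uud = 204.8, S_udd = 88.73, S_ddd = 38.45
Terminal payoffs (S − K): max(337.5, 0) = 337.5, max(69.75, 0) = 69.75, max(-46.27, 0) = 0, max(-96.55, 0) = 0
Node uu (S = 315): V_uu = e^(−0.1)·[0.5355·337.5000 + 0.4645·69.7500] = 192.8469
Node ud (S = 136.5): V_ud = e^(−0.1)·[0.5355·69.7500 + 0.4645·0.0000] = 33.7964
Node dd (S = 59.15): V_dd = e^(−0.1)·[0.5355·0.0000 + 0.4645·0.0000] = 0.0000
Node u (S = 210): V_u = e^(−0.1)·[0.5355·192.8469 + 0.4645·33.7964] = 107.6460
Node d (S = 91): V_d = e^(−0.1)·[0.5355·33.7964 + 0.4645·0.0000] = 16.3756
Node 0 (S = 140): V_0 = e^(−0.1)·[0.5355·107.6460 + 0.4645·16.3756] = 59.0410

$59.04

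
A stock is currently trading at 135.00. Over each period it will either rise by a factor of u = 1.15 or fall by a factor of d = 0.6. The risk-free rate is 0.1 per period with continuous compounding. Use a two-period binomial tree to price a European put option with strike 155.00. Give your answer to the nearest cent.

Risk-neutral probability p = (e^0.1 − 0.6)/(1.15 − 0.6) = 0.5052/0.5500 = 0.9185
Terminal stock prices: S_uu = 178.5, S_ud = 93.15, S_dd = 48.6
Terminal payoffs (K − S): max(-23.54, 0) = 0, max(61.85, 0) = 61.85, max(106.4, 0) = 106.4
Node u (S = 155.2): V_u = e^(−0.1)·[0.9185·0.0000 + 0.0815·61.8500] = 4.5615
Node d (S = 81): V_d = e^(−0.1)·[0.9185·61.8500 + 0.0815·106.4000] = 59.2498
Node 0 (S = 135): V_0 = e^(−0.1)·[0.9185·4.5615 + 0.0815·59.2498] = 8.1607

8.16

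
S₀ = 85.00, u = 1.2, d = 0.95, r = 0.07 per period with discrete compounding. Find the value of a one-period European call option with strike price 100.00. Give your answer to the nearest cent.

Risk-neutral probability p = (1 + 0.07 − 0.95)/(1.2 − 0.95) = 0.1200/0.2500 = 0.4800
Terminal stock prices: S_u = 102, S_d = 80.75
Terminal payoffs (S − K): max(2, 0) = 2, max(-19.25, 0) = 0
Node 0 (S = 85): V_0 = 1/1.07·[0.4800·2.0000 + 0.5200·0.0000] = 0.8972

0.90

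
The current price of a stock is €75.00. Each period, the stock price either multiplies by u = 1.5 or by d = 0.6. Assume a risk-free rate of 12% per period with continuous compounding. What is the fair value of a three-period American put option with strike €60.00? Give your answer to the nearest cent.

Risk-neutral probability p = (e^0.12 − 0.6)/(1.5 − 0.6) = 0.5275/0.9000 = 0.5861
Terminal stock prices: S_uuu = 253.1, S_uud = 101.2, S_udd = 40.5, S_ddd = 16.2
Terminal payoffs (K − S): max(-193.1, 0) = 0, max(-41.25, 0) = 0, max(19.5, 0) = 19.5, max(43.8, 0) = 43.8
Node uu (S = 168.8): continuation = e^(−0.12)·[0.5861·0.0000 + 0.4139·0.0000] = 0.0000; exercise value = 0.0000 ≤ continuation, so V_uu = 0.0000
Node ud (S = 67.5): continuation = e^(−0.12)·[0.5861·0.0000 + 0.4139·19.5000] = 7.1582; exercise value = 0.0000 ≤ continuation, so V_ud = 7.1582
Node dd (S = 27): continuation = e^(−0.12)·[0.5861·19.5000 + 0.4139·43.8000] = 26.2152; exercise value = 33.0000 > continuation, so V_dd = 33.0000 (exercise)
Node u (S = 112.5): continuation = e^(−0.12)·[0.5861·0.0000 + 0.4139·7.1582] = 2.6277; exercise value = 0.0000 ≤ continuation, so V_u = 2.6277
Node d (S = 45): continuation = e^(−0.12)·[0.5861·7.1582 + 0.4139·33.0000] = 15.8350; exercise value = 15.0000 ≤ continuation, so V_d = 15.8350
Node 0 (S = 75): continuation = e^(−0.12)·[0.5861·2.6277 + 0.4139·15.8350] = 7.1788; exercise value = 0.0000 ≤ continuation, so V_0 = 7.1788

€7.18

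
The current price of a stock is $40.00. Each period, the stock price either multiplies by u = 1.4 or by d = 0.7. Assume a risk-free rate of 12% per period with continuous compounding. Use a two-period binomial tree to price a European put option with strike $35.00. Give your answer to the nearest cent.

$1.84

Risk-neutral probability p = (e^0.12 − 0.7)/(1.4 − 0.7) = 0.4275/0.7000 = 0.6107
Terminal stock prices: S_uu = 78.4, S_ud = 39.2, S_dd = 19.6
Terminal payoffs (K − S): max(-43.4, 0) = 0, max(-4.2, 0) = 0, max(15.4, 0) = 15.4
Node u (S = 56): V_u = e^(−0.12)·[0.6107·0.0000 + 0.3893·0.0000] = 0.0000
Node d (S = 28): V_d = e^(−0.12)·[0.6107·0.0000 + 0.3893·15.4000] = 5.3171
Node 0 (S = 40): V_0 = e^(−0.12)·[0.6107·0.0000 + 0.3893·5.3171] = 1.8358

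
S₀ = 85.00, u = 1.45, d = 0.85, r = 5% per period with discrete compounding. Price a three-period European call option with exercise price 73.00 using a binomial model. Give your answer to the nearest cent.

Risk-neutral probability p = (1 + 0.05 − 0.85)/(1.45 − 0.85) = 0.2000/0.6000 = 0.3333
Terminal stock prices: S_uuu = 259.1, S_uud = 151.9, S_udd = 89.05, S_ddd = 52.2
Terminal payoffs (S − K): max(186.1, 0) = 186.1, max(78.91, 0) = 78.91, max(16.05, 0) = 16.05, max(-20.8, 0) = 0
Node uu (S = 178.7): V_uu = 1/1.05·[0.3333·186.1331 + 0.6667·78.9056] = 109.1887
Node ud (S = 104.8): V_ud = 1/1.05·[0.3333·78.9056 + 0.6667·16.0481] = 35.2387
Node dd (S = 61.41): V_dd = 1/1.05·[0.3333·16.0481 + 0.6667·0.0000] = 5.0946
Node u (S = 123.2): V_u = 1/1.05·[0.3333·109.1887 + 0.6667·35.2387] = 57.0368
Node d (S = 72.25): V_d = 1/1.05·[0.3333·35.2387 + 0.6667·5.0946] = 14.4216
Node 0 (S = 85): V_0 = 1/1.05·[0.3333·57.0368 + 0.6667·14.4216] = 27.2635

27.26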